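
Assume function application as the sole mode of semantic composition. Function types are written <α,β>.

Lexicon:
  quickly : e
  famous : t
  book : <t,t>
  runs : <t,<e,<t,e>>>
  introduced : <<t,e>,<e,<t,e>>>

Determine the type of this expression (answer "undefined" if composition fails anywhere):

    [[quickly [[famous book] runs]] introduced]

[famous book] — book of type <t,t> combines with famous of type t: type t.
[[famous book] runs] — runs of type <t,<e,<t,e>>> combines with [famous book] of type t: type <e,<t,e>>.
[quickly [[famous book] runs]] — [[famous book] runs] of type <e,<t,e>> combines with quickly of type e: type <t,e>.
[[quickly [[famous book] runs]] introduced] — introduced of type <<t,e>,<e,<t,e>>> combines with [quickly [[famous book] runs]] of type <t,e>: type <e,<t,e>>.

<e,<t,e>>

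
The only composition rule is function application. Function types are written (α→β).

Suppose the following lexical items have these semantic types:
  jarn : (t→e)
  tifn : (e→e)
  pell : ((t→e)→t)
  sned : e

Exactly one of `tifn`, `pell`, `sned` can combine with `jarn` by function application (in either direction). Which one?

tifn : (e→e) — jarn needs t; tifn needs e; neither fits.
pell — combines: pell : ((t→e)→t) takes jarn : (t→e) as argument, giving t.
sned : e — jarn needs t; sned needs nothing (atomic); neither fits.

pell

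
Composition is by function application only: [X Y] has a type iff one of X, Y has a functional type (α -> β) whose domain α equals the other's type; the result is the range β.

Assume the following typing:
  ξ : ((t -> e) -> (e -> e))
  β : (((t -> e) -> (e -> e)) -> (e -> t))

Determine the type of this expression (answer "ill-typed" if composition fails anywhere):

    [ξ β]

[ξ β]: (((t -> e) -> (e -> e)) -> (e -> t)) applied to ((t -> e) -> (e -> e)) yields (e -> t).

(e -> t)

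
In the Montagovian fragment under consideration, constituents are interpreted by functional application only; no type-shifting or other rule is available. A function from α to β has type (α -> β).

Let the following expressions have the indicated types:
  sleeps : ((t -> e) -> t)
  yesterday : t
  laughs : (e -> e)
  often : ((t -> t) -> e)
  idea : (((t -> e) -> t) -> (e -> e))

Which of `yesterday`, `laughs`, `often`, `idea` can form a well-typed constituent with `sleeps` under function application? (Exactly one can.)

idea

yesterday : t — sleeps needs (t -> e); yesterday needs nothing (atomic); neither fits.
laughs : (e -> e) — sleeps needs (t -> e); laughs needs e; neither fits.
often : ((t -> t) -> e) — sleeps needs (t -> e); often needs (t -> t); neither fits.
idea — combines: idea : (((t -> e) -> t) -> (e -> e)) takes sleeps : ((t -> e) -> t) as argument, giving (e -> e).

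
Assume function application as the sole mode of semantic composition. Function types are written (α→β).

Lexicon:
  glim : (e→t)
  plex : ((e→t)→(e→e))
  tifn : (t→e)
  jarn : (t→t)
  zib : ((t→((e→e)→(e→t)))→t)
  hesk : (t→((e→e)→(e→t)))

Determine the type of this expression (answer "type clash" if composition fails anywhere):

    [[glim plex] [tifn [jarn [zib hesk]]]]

e

[glim plex]: functor plex : ((e→t)→(e→e)), argument glim : (e→t); result (e→e).
[zib hesk]: functor zib : ((t→((e→e)→(e→t)))→t), argument hesk : (t→((e→e)→(e→t))); result t.
[jarn [zib hesk]]: functor jarn : (t→t), argument [zib hesk] : t; result t.
[tifn [jarn [zib hesk]]]: functor tifn : (t→e), argument [jarn [zib hesk]] : t; result e.
[[glim plex] [tifn [jarn [zib hesk]]]]: functor [glim plex] : (e→e), argument [tifn [jarn [zib hesk]]] : e; result e.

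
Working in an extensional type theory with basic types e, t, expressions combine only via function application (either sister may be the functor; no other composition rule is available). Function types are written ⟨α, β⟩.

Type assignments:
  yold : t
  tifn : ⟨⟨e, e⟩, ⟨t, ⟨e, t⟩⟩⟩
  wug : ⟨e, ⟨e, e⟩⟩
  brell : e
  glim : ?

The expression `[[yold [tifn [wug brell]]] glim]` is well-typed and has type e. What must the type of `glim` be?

⟨⟨e, t⟩, e⟩

For [[yold [tifn [wug brell]]] glim] to have type e with [yold [tifn [wug brell]]] of type ⟨e, t⟩, glim must be the function: glim : ⟨⟨e, t⟩, e⟩.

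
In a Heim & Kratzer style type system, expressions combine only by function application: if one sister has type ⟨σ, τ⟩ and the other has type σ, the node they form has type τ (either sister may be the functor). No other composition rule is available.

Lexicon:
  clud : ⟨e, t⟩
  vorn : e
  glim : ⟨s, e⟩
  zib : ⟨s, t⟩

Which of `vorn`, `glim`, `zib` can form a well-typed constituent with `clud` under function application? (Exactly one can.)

vorn — combines: clud : ⟨e, t⟩ takes vorn : e as argument, giving t.
glim : ⟨s, e⟩ — neither side's domain matches the other.
zib : ⟨s, t⟩ — neither side's domain matches the other.

vorn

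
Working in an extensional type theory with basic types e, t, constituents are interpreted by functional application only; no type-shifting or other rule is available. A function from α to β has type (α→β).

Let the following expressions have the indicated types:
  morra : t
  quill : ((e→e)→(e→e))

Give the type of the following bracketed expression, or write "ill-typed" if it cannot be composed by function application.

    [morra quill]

ill-typed

[morra quill]: t with ((e→e)→(e→e)) — neither is a function whose domain matches the other; composition fails here.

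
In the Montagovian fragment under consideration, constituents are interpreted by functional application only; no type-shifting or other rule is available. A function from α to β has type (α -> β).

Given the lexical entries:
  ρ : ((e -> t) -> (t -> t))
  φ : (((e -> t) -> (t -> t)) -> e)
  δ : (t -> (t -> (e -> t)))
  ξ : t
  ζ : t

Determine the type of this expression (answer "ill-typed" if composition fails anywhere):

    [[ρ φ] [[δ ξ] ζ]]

At [ρ φ], φ : (((e -> t) -> (t -> t)) -> e) takes ρ : ((e -> t) -> (t -> t)), giving e.
At [δ ξ], δ : (t -> (t -> (e -> t))) takes ξ : t, giving (t -> (e -> t)).
At [[δ ξ] ζ], [δ ξ] : (t -> (e -> t)) takes ζ : t, giving (e -> t).
At [[ρ φ] [[δ ξ] ζ]], [[δ ξ] ζ] : (e -> t) takes [ρ φ] : e, giving t.

t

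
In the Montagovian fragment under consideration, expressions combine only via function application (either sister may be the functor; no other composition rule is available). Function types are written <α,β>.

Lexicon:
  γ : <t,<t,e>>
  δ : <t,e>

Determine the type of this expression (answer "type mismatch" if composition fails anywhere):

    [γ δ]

type mismatch

At [γ δ]: neither <t,<t,e>> nor <t,e> can take the other as argument; the node is ill-typed.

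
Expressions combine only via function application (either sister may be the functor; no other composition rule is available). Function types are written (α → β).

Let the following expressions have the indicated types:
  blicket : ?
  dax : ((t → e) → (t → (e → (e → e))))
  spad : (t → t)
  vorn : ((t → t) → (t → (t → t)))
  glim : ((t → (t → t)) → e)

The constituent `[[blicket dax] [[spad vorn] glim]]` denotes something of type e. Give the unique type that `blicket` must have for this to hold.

[[blicket dax] [[spad vorn] glim]] is required to be e. [[spad vorn] glim] : e cannot yield e as functor, so [blicket dax] : (e → e).
[blicket dax] is required to be (e → e). dax : ((t → e) → (t → (e → (e → e)))) cannot yield (e → e) as functor, so blicket : (((t → e) → (t → (e → (e → e)))) → (e → e)).

(((t → e) → (t → (e → (e → e)))) → (e → e))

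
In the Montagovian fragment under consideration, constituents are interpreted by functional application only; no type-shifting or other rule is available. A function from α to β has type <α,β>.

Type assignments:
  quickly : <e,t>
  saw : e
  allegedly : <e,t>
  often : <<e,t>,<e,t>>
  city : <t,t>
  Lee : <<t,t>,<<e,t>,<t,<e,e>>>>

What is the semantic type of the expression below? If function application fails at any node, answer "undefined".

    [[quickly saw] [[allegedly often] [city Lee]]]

[quickly saw]: <e,t> applied to e yields t.
[allegedly often]: <<e,t>,<e,t>> applied to <e,t> yields <e,t>.
[city Lee]: <<t,t>,<<e,t>,<t,<e,e>>>> applied to <t,t> yields <<e,t>,<t,<e,e>>>.
[[allegedly often] [city Lee]]: <<e,t>,<t,<e,e>>> applied to <e,t> yields <t,<e,e>>.
[[quickly saw] [[allegedly often] [city Lee]]]: <t,<e,e>> applied to t yields <e,e>.

<e,e>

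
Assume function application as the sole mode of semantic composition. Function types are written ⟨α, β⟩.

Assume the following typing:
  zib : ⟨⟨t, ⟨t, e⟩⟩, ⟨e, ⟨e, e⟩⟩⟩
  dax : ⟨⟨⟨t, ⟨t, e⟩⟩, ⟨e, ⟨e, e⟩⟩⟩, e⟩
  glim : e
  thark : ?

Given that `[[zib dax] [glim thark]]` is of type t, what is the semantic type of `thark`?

⟨e, ⟨e, t⟩⟩

[[zib dax] [glim thark]] is required to be t. [zib dax] : e cannot yield t as functor, so [glim thark] : ⟨e, t⟩.
[glim thark] is required to be ⟨e, t⟩. glim : e cannot yield ⟨e, t⟩ as functor, so thark : ⟨e, ⟨e, t⟩⟩.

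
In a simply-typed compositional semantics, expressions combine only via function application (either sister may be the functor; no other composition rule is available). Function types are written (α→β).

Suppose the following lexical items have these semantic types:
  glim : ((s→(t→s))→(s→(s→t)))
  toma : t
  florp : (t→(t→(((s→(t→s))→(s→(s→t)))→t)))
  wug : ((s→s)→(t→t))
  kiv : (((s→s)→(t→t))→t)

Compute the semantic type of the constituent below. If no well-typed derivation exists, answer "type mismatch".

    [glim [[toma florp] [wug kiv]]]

t

[toma florp] — florp of type (t→(t→(((s→(t→s))→(s→(s→t)))→t))) combines with toma of type t: type (t→(((s→(t→s))→(s→(s→t)))→t)).
[wug kiv] — kiv of type (((s→s)→(t→t))→t) combines with wug of type ((s→s)→(t→t)): type t.
[[toma florp] [wug kiv]] — [toma florp] of type (t→(((s→(t→s))→(s→(s→t)))→t)) combines with [wug kiv] of type t: type (((s→(t→s))→(s→(s→t)))→t).
[glim [[toma florp] [wug kiv]]] — [[toma florp] [wug kiv]] of type (((s→(t→s))→(s→(s→t)))→t) combines with glim of type ((s→(t→s))→(s→(s→t))): type t.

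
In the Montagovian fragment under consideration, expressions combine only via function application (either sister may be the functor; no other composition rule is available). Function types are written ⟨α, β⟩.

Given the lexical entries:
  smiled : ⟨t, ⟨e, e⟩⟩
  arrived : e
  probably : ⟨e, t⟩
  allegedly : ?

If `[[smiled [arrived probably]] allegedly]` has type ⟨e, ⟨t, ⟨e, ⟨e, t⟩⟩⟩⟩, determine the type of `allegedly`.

⟨⟨e, e⟩, ⟨e, ⟨t, ⟨e, ⟨e, t⟩⟩⟩⟩⟩

[[smiled [arrived probably]] allegedly] is required to be ⟨e, ⟨t, ⟨e, ⟨e, t⟩⟩⟩⟩. [smiled [arrived probably]] : ⟨e, e⟩ cannot yield ⟨e, ⟨t, ⟨e, ⟨e, t⟩⟩⟩⟩ as functor, so allegedly : ⟨⟨e, e⟩, ⟨e, ⟨t, ⟨e, ⟨e, t⟩⟩⟩⟩⟩.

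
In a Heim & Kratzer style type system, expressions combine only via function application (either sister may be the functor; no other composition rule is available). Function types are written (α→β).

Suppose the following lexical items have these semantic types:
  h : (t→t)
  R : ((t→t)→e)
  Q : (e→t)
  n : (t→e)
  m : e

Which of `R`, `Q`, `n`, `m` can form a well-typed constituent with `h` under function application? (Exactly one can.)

R

R — combines: R : ((t→t)→e) takes h : (t→t) as argument, giving e.
Q : (e→t) — neither side's domain matches the other.
n : (t→e) — neither side's domain matches the other.
m : e — neither side's domain matches the other.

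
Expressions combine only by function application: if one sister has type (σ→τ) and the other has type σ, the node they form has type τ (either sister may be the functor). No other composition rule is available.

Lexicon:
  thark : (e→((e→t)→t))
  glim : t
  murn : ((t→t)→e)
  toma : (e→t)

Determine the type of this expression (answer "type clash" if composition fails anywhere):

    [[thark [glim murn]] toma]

[glim murn]: t and ((t→t)→e) cannot combine by function application — type clash.

type clash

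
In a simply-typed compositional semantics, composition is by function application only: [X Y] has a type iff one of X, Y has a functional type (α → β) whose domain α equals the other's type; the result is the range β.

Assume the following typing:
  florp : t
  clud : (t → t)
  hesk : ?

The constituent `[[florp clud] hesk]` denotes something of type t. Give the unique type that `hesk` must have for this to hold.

At [[florp clud] hesk] (required: t): [florp clud] is t, which is not a function with range t; hence hesk is the functor — type (t → t).

(t → t)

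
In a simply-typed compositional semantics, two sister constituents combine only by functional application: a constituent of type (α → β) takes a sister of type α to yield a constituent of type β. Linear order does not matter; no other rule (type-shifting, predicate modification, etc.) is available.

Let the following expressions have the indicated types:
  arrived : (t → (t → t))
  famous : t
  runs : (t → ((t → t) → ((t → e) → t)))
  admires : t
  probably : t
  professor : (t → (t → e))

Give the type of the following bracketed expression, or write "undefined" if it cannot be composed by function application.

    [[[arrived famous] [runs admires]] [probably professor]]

At [arrived famous], arrived : (t → (t → t)) takes famous : t, giving (t → t).
At [runs admires], runs : (t → ((t → t) → ((t → e) → t))) takes admires : t, giving ((t → t) → ((t → e) → t)).
At [[arrived famous] [runs admires]], [runs admires] : ((t → t) → ((t → e) → t)) takes [arrived famous] : (t → t), giving ((t → e) → t).
At [probably professor], professor : (t → (t → e)) takes probably : t, giving (t → e).
At [[[arrived famous] [runs admires]] [probably professor]], [[arrived famous] [runs admires]] : ((t → e) → t) takes [probably professor] : (t → e), giving t.

t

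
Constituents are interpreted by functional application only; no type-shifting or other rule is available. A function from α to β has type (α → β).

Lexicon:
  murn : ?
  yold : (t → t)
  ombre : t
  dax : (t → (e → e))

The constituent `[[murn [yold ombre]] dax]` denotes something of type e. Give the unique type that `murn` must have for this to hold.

At [[murn [yold ombre]] dax] (required: e): dax is (t → (e → e)), which is not a function with range e; hence [murn [yold ombre]] is the functor — type ((t → (e → e)) → e).
At [murn [yold ombre]] (required: ((t → (e → e)) → e)): [yold ombre] is t, which is not a function with range ((t → (e → e)) → e); hence murn is the functor — type (t → ((t → (e → e)) → e)).

(t → ((t → (e → e)) → e))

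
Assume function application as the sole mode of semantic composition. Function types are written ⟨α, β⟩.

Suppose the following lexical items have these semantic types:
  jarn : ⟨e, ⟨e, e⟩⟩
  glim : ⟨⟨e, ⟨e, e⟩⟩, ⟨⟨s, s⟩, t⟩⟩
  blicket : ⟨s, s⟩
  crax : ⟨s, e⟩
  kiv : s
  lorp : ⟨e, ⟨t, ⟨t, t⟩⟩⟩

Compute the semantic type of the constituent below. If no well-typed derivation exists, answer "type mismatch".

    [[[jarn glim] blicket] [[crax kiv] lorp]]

At [jarn glim], glim : ⟨⟨e, ⟨e, e⟩⟩, ⟨⟨s, s⟩, t⟩⟩ takes jarn : ⟨e, ⟨e, e⟩⟩, giving ⟨⟨s, s⟩, t⟩.
At [[jarn glim] blicket], [jarn glim] : ⟨⟨s, s⟩, t⟩ takes blicket : ⟨s, s⟩, giving t.
At [crax kiv], crax : ⟨s, e⟩ takes kiv : s, giving e.
At [[crax kiv] lorp], lorp : ⟨e, ⟨t, ⟨t, t⟩⟩⟩ takes [crax kiv] : e, giving ⟨t, ⟨t, t⟩⟩.
At [[[jarn glim] blicket] [[crax kiv] lorp]], [[crax kiv] lorp] : ⟨t, ⟨t, t⟩⟩ takes [[jarn glim] blicket] : t, giving ⟨t, t⟩.

⟨t, t⟩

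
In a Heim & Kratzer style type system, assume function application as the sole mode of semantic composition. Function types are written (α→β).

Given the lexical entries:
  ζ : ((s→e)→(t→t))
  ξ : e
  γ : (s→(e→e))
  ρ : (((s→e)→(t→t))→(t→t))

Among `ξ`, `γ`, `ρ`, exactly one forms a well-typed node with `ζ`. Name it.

ξ : e — neither side's domain matches the other.
γ : (s→(e→e)) — neither side's domain matches the other.
ρ — combines: ρ : (((s→e)→(t→t))→(t→t)) takes ζ : ((s→e)→(t→t)) as argument, giving (t→t).

ρ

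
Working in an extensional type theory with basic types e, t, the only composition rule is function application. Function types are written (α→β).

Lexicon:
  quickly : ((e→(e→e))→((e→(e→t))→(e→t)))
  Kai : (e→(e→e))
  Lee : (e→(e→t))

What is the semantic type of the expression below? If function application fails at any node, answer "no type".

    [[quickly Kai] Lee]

[quickly Kai]: functor quickly : ((e→(e→e))→((e→(e→t))→(e→t))), argument Kai : (e→(e→e)); result ((e→(e→t))→(e→t)).
[[quickly Kai] Lee]: functor [quickly Kai] : ((e→(e→t))→(e→t)), argument Lee : (e→(e→t)); result (e→t).

(e→t)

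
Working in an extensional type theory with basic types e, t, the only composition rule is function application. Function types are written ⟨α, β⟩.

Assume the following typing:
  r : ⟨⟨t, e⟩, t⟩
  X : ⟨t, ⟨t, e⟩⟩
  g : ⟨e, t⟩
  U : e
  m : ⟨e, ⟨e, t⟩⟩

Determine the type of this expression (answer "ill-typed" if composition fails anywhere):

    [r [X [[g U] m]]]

ill-typed

[g U]: ⟨e, t⟩ applied to e yields t.
[[g U] m]: t with ⟨e, ⟨e, t⟩⟩ — neither is a function whose domain matches the other; composition fails here.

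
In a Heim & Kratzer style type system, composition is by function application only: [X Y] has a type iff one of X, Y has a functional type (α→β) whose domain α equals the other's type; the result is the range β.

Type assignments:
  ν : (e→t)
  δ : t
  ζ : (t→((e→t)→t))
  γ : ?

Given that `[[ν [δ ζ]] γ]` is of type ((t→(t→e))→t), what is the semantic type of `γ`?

[[ν [δ ζ]] γ] must have type ((t→(t→e))→t). The sister [ν [δ ζ]] has type t; that is not a function onto ((t→(t→e))→t), so γ must be the functor, of type (t→((t→(t→e))→t)).

(t→((t→(t→e))→t))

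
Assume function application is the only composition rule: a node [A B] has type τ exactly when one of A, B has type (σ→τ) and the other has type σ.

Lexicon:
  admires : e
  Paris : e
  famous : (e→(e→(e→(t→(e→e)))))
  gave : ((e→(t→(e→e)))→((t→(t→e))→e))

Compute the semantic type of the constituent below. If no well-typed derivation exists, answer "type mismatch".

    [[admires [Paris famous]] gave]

((t→(t→e))→e)

[Paris famous]: functor famous : (e→(e→(e→(t→(e→e))))), argument Paris : e; result (e→(e→(t→(e→e)))).
[admires [Paris famous]]: functor [Paris famous] : (e→(e→(t→(e→e)))), argument admires : e; result (e→(t→(e→e))).
[[admires [Paris famous]] gave]: functor gave : ((e→(t→(e→e)))→((t→(t→e))→e)), argument [admires [Paris famous]] : (e→(t→(e→e))); result ((t→(t→e))→e).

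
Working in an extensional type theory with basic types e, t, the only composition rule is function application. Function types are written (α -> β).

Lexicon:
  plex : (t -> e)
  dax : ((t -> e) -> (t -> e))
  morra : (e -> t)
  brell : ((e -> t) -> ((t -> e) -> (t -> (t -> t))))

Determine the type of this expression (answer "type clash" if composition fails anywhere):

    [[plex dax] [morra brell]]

[plex dax] — dax of type ((t -> e) -> (t -> e)) combines with plex of type (t -> e): type (t -> e).
[morra brell] — brell of type ((e -> t) -> ((t -> e) -> (t -> (t -> t)))) combines with morra of type (e -> t): type ((t -> e) -> (t -> (t -> t))).
[[plex dax] [morra brell]] — [morra brell] of type ((t -> e) -> (t -> (t -> t))) combines with [plex dax] of type (t -> e): type (t -> (t -> t)).

(t -> (t -> t))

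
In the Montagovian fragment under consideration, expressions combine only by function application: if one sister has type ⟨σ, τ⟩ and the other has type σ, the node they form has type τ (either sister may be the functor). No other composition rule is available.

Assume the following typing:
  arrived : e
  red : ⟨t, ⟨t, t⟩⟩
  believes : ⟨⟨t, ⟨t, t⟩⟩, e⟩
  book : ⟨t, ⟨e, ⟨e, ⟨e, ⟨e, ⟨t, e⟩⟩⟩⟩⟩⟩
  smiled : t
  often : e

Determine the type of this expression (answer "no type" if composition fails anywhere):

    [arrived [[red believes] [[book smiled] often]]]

[red believes] — believes of type ⟨⟨t, ⟨t, t⟩⟩, e⟩ combines with red of type ⟨t, ⟨t, t⟩⟩: type e.
[book smiled] — book of type ⟨t, ⟨e, ⟨e, ⟨e, ⟨e, ⟨t, e⟩⟩⟩⟩⟩⟩ combines with smiled of type t: type ⟨e, ⟨e, ⟨e, ⟨e, ⟨t, e⟩⟩⟩⟩⟩.
[[book smiled] often] — [book smiled] of type ⟨e, ⟨e, ⟨e, ⟨e, ⟨t, e⟩⟩⟩⟩⟩ combines with often of type e: type ⟨e, ⟨e, ⟨e, ⟨t, e⟩⟩⟩⟩.
[[red believes] [[book smiled] often]] — [[book smiled] often] of type ⟨e, ⟨e, ⟨e, ⟨t, e⟩⟩⟩⟩ combines with [red believes] of type e: type ⟨e, ⟨e, ⟨t, e⟩⟩⟩.
[arrived [[red believes] [[book smiled] often]]] — [[red believes] [[book smiled] often]] of type ⟨e, ⟨e, ⟨t, e⟩⟩⟩ combines with arrived of type e: type ⟨e, ⟨t, e⟩⟩.

⟨e, ⟨t, e⟩⟩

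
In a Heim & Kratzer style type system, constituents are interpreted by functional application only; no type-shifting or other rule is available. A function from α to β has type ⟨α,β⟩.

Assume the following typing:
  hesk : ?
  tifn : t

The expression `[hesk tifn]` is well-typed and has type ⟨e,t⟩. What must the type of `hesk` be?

⟨t,⟨e,t⟩⟩

For [hesk tifn] to have type ⟨e,t⟩ with tifn of type t, hesk must be the function: hesk : ⟨t,⟨e,t⟩⟩.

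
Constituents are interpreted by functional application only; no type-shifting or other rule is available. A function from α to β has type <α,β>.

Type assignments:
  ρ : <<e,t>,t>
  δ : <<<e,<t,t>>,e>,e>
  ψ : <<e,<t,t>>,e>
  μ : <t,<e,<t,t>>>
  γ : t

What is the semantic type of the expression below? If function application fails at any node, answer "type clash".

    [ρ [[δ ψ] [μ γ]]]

type clash

[δ ψ]: functor δ : <<<e,<t,t>>,e>,e>, argument ψ : <<e,<t,t>>,e>; result e.
[μ γ]: functor μ : <t,<e,<t,t>>>, argument γ : t; result <e,<t,t>>.
[[δ ψ] [μ γ]]: functor [μ γ] : <e,<t,t>>, argument [δ ψ] : e; result <t,t>.
[ρ [[δ ψ] [μ γ]]]: <<e,t>,t> and <t,t> cannot combine by function application — type clash.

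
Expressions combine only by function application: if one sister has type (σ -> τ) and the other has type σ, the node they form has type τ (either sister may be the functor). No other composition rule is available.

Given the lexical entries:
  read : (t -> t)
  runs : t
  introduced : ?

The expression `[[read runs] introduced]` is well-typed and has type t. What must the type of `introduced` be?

For [[read runs] introduced] to have type t with [read runs] of type t, introduced must be the function: introduced : (t -> t).

(t -> t)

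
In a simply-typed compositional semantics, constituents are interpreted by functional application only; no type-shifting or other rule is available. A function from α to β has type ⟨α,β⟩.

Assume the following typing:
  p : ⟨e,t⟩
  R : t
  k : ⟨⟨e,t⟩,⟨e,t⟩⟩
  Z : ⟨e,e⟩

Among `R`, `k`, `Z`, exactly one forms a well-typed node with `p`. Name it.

k

R : t — neither side's domain matches the other.
k — combines: k : ⟨⟨e,t⟩,⟨e,t⟩⟩ takes p : ⟨e,t⟩ as argument, giving ⟨e,t⟩.
Z : ⟨e,e⟩ — neither side's domain matches the other.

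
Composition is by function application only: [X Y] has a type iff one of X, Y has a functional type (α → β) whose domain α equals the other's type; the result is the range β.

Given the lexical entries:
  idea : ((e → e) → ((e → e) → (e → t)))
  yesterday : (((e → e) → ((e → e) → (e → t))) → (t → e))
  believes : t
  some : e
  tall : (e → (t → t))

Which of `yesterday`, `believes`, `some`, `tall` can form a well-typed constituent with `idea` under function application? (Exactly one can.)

yesterday — combines: yesterday : (((e → e) → ((e → e) → (e → t))) → (t → e)) takes idea : ((e → e) → ((e → e) → (e → t))) as argument, giving (t → e).
believes : t — idea needs (e → e); believes needs nothing (atomic); neither fits.
some : e — idea needs (e → e); some needs nothing (atomic); neither fits.
tall : (e → (t → t)) — idea needs (e → e); tall needs e; neither fits.

yesterday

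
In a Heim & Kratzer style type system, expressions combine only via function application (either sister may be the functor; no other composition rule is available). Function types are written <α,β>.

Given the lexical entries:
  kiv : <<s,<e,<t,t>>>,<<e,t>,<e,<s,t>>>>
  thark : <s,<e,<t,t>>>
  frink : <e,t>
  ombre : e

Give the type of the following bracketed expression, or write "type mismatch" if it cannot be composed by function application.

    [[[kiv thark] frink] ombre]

<s,t>

[kiv thark]: functor kiv : <<s,<e,<t,t>>>,<<e,t>,<e,<s,t>>>>, argument thark : <s,<e,<t,t>>>; result <<e,t>,<e,<s,t>>>.
[[kiv thark] frink]: functor [kiv thark] : <<e,t>,<e,<s,t>>>, argument frink : <e,t>; result <e,<s,t>>.
[[[kiv thark] frink] ombre]: functor [[kiv thark] frink] : <e,<s,t>>, argument ombre : e; result <s,t>.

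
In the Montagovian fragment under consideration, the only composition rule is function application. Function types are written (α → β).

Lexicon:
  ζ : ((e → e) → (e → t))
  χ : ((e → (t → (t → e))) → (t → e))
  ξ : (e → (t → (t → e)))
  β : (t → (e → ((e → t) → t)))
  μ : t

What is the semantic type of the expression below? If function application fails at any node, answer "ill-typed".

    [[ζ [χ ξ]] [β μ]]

ill-typed

[χ ξ]: ((e → (t → (t → e))) → (t → e)) applied to (e → (t → (t → e))) yields (t → e).
[ζ [χ ξ]]: ((e → e) → (e → t)) with (t → e) — neither is a function whose domain matches the other; composition fails here.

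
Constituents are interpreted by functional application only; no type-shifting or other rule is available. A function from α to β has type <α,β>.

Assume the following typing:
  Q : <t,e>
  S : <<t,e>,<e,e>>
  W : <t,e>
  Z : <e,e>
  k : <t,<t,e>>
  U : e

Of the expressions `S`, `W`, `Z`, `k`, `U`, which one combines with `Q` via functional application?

S — combines: S : <<t,e>,<e,e>> takes Q : <t,e> as argument, giving <e,e>.
W : <t,e> — neither side's domain matches the other.
Z : <e,e> — neither side's domain matches the other.
k : <t,<t,e>> — neither side's domain matches the other.
U : e — neither side's domain matches the other.

S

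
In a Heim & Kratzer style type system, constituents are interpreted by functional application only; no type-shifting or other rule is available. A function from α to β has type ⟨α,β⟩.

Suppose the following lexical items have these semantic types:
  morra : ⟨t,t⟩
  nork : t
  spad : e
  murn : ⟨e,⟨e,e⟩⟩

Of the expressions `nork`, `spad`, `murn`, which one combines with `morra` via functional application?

nork — combines: morra : ⟨t,t⟩ takes nork : t as argument, giving t.
spad : e — morra needs t; spad needs nothing (atomic); neither fits.
murn : ⟨e,⟨e,e⟩⟩ — morra needs t; murn needs e; neither fits.

nork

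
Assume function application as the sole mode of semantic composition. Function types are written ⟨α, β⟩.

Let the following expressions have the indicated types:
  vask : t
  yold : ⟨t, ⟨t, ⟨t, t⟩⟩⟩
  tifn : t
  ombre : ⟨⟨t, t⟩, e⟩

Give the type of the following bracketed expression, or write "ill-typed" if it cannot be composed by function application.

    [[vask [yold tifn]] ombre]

e

[yold tifn]: ⟨t, ⟨t, ⟨t, t⟩⟩⟩ applied to t yields ⟨t, ⟨t, t⟩⟩.
[vask [yold tifn]]: ⟨t, ⟨t, t⟩⟩ applied to t yields ⟨t, t⟩.
[[vask [yold tifn]] ombre]: ⟨⟨t, t⟩, e⟩ applied to ⟨t, t⟩ yields e.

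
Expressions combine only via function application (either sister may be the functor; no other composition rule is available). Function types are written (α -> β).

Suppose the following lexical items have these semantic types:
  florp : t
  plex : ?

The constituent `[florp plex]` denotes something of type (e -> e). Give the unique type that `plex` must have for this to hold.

[florp plex] must have type (e -> e). The sister florp has type t; that is not a function onto (e -> e), so plex must be the functor, of type (t -> (e -> e)).

(t -> (e -> e))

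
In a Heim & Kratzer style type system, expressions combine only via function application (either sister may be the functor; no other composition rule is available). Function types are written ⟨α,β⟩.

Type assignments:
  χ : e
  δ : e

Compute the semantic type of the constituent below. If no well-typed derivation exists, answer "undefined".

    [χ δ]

undefined

[χ δ]: e with e — neither is a function whose domain matches the other; composition fails here.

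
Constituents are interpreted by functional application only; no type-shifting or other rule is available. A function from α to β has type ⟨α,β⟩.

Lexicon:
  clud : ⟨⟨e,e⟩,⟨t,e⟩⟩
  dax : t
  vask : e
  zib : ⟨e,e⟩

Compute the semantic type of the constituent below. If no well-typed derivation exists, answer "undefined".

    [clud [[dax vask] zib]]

undefined

[dax vask]: t and e cannot combine by function application — type clash.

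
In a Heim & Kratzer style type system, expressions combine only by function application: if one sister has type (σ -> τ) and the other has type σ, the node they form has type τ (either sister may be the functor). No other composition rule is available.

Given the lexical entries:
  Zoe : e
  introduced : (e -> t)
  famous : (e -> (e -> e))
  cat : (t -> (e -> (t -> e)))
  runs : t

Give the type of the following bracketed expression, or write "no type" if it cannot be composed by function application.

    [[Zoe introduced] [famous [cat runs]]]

no type

[Zoe introduced] — introduced of type (e -> t) combines with Zoe of type e: type t.
[cat runs] — cat of type (t -> (e -> (t -> e))) combines with runs of type t: type (e -> (t -> e)).
[famous [cat runs]]: (e -> (e -> e)) and (e -> (t -> e)) cannot combine by function application — type clash.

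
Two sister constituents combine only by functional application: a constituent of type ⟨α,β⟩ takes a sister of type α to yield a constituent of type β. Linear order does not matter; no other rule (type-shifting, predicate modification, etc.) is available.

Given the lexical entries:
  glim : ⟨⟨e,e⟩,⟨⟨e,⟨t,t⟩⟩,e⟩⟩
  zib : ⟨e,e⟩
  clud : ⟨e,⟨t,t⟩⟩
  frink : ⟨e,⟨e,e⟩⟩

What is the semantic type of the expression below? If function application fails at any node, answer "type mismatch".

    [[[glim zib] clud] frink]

⟨e,e⟩

[glim zib]: functor glim : ⟨⟨e,e⟩,⟨⟨e,⟨t,t⟩⟩,e⟩⟩, argument zib : ⟨e,e⟩; result ⟨⟨e,⟨t,t⟩⟩,e⟩.
[[glim zib] clud]: functor [glim zib] : ⟨⟨e,⟨t,t⟩⟩,e⟩, argument clud : ⟨e,⟨t,t⟩⟩; result e.
[[[glim zib] clud] frink]: functor frink : ⟨e,⟨e,e⟩⟩, argument [[glim zib] clud] : e; result ⟨e,e⟩.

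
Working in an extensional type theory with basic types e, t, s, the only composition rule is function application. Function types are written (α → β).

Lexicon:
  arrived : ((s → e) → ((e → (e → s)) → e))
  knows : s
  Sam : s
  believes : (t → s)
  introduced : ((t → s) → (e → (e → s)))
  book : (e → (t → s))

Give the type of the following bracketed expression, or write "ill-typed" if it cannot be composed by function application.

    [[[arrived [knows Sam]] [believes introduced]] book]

ill-typed

[knows Sam]: s and s cannot combine by function application — type clash.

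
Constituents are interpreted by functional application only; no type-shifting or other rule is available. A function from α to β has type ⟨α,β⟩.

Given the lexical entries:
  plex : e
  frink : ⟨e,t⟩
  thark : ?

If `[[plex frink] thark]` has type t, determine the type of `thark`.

⟨t,t⟩

For [[plex frink] thark] to have type t with [plex frink] of type t, thark must be the function: thark : ⟨t,t⟩.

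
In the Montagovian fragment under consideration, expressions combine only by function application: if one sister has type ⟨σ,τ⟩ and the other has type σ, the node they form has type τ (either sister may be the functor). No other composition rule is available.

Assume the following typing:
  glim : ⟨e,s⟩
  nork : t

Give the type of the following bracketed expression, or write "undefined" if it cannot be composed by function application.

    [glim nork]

undefined

At [glim nork]: neither ⟨e,s⟩ nor t can take the other as argument; the node is ill-typed.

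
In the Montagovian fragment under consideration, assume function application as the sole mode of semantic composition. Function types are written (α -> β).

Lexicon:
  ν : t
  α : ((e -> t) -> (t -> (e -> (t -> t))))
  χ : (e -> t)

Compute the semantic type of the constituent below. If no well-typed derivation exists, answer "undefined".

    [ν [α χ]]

(e -> (t -> t))

[α χ]: ((e -> t) -> (t -> (e -> (t -> t)))) applied to (e -> t) yields (t -> (e -> (t -> t))).
[ν [α χ]]: (t -> (e -> (t -> t))) applied to t yields (e -> (t -> t)).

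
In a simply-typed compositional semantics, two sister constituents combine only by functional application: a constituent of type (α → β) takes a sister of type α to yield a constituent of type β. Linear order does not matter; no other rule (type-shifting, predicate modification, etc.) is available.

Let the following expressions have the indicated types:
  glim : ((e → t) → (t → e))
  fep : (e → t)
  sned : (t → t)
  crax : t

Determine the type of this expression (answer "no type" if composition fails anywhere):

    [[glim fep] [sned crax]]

[glim fep]: glim is ((e → t) → (t → e)), fep is (e → t); result (t → e).
[sned crax]: sned is (t → t), crax is t; result t.
[[glim fep] [sned crax]]: [glim fep] is (t → e), [sned crax] is t; result e.

e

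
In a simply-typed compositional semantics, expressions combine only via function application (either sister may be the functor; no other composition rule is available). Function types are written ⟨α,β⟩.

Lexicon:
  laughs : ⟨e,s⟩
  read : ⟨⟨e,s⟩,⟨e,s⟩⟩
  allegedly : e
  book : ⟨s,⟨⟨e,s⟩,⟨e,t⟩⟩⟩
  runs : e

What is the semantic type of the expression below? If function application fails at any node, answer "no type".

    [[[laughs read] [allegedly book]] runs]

no type

[laughs read]: functor read : ⟨⟨e,s⟩,⟨e,s⟩⟩, argument laughs : ⟨e,s⟩; result ⟨e,s⟩.
[allegedly book]: e and ⟨s,⟨⟨e,s⟩,⟨e,t⟩⟩⟩ cannot combine by function application — type clash.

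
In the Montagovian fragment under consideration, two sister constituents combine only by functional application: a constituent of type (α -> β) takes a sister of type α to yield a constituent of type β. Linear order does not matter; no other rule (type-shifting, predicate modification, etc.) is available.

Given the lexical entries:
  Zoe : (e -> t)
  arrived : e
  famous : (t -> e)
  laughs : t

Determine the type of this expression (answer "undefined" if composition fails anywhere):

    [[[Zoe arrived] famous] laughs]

[Zoe arrived]: Zoe is (e -> t), arrived is e; result t.
[[Zoe arrived] famous]: famous is (t -> e), [Zoe arrived] is t; result e.
[[[Zoe arrived] famous] laughs]: e with t — neither is a function whose domain matches the other; composition fails here.

undefined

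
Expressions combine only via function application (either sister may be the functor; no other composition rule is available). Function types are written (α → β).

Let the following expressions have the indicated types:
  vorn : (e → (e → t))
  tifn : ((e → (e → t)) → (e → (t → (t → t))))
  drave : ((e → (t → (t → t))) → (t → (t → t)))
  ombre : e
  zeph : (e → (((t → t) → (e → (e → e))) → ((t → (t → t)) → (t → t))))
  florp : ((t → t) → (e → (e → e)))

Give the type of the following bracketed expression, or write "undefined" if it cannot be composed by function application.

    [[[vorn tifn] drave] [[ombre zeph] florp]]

(t → t)

[vorn tifn]: ((e → (e → t)) → (e → (t → (t → t)))) applied to (e → (e → t)) yields (e → (t → (t → t))).
[[vorn tifn] drave]: ((e → (t → (t → t))) → (t → (t → t))) applied to (e → (t → (t → t))) yields (t → (t → t)).
[ombre zeph]: (e → (((t → t) → (e → (e → e))) → ((t → (t → t)) → (t → t)))) applied to e yields (((t → t) → (e → (e → e))) → ((t → (t → t)) → (t → t))).
[[ombre zeph] florp]: (((t → t) → (e → (e → e))) → ((t → (t → t)) → (t → t))) applied to ((t → t) → (e → (e → e))) yields ((t → (t → t)) → (t → t)).
[[[vorn tifn] drave] [[ombre zeph] florp]]: ((t → (t → t)) → (t → t)) applied to (t → (t → t)) yields (t → t).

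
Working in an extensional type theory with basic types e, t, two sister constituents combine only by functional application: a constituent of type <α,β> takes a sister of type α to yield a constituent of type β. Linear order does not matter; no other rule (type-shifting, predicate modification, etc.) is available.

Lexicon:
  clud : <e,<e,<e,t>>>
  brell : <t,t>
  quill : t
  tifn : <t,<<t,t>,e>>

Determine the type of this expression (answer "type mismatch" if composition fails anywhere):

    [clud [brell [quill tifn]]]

<e,<e,t>>

[quill tifn] — tifn of type <t,<<t,t>,e>> combines with quill of type t: type <<t,t>,e>.
[brell [quill tifn]] — [quill tifn] of type <<t,t>,e> combines with brell of type <t,t>: type e.
[clud [brell [quill tifn]]] — clud of type <e,<e,<e,t>>> combines with [brell [quill tifn]] of type e: type <e,<e,t>>.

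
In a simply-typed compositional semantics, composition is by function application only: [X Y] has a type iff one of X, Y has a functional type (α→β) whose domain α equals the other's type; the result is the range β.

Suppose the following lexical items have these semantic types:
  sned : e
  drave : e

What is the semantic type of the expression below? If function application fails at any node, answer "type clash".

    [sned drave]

[sned drave]: e and e cannot combine by function application — type clash.

type clash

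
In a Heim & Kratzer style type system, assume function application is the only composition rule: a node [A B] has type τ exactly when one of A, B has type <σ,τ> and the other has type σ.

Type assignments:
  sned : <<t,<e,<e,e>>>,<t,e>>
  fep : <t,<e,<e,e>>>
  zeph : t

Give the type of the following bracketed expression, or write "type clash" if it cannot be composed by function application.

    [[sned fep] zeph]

e

[sned fep] — sned of type <<t,<e,<e,e>>>,<t,e>> combines with fep of type <t,<e,<e,e>>>: type <t,e>.
[[sned fep] zeph] — [sned fep] of type <t,e> combines with zeph of type t: type e.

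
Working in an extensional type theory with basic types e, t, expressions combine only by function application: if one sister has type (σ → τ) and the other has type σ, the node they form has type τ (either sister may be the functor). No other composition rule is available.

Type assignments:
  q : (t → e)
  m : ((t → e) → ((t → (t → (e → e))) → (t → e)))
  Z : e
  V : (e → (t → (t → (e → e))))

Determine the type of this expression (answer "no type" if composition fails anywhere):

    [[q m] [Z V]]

(t → e)

[q m]: functor m : ((t → e) → ((t → (t → (e → e))) → (t → e))), argument q : (t → e); result ((t → (t → (e → e))) → (t → e)).
[Z V]: functor V : (e → (t → (t → (e → e)))), argument Z : e; result (t → (t → (e → e))).
[[q m] [Z V]]: functor [q m] : ((t → (t → (e → e))) → (t → e)), argument [Z V] : (t → (t → (e → e))); result (t → e).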